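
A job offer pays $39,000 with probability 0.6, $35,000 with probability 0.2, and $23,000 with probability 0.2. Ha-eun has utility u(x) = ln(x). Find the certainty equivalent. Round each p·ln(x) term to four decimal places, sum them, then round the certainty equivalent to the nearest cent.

E[u] = 0.6·ln(39000) + 0.2·ln(35000) + 0.2·ln(23000) = 6.3428 + 2.0926 + 2.0086 = 10.4440
CE = e^10.4440 ≈ 34337.73

$34,337.73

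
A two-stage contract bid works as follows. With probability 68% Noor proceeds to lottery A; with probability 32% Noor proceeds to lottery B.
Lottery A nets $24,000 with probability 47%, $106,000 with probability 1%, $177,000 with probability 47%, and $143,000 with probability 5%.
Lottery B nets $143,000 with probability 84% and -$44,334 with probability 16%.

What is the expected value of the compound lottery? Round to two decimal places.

EV(A) = 0.47 × 24000 + 0.01 × 106000 + 0.47 × 177000 + 0.05 × 143000 = 11280 + 1060 + 83190 + 7150 = 102680
EV(B) = 0.84 × 143000 + 0.16 × (-44334) = 120120 − 7093.44 = 113026.56
Overall = 0.68 × 102680 + 0.32 × 113026.56 = 69822.4 + 36168.4992 = 105990.8992

$105,990.90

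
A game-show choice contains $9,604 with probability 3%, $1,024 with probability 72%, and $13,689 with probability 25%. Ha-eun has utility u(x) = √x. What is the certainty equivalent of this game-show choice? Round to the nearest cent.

E[u] = 0.03·√9604 + 0.72·√1024 + 0.25·√13689 = 0.03·98 + 0.72·32 + 0.25·117 = 55.23
CE = (55.23)² = 3050.3529

$3,050.35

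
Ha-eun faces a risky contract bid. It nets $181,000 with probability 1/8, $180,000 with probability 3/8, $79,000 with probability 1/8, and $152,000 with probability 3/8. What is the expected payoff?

EV = 1/8 × 181000 + 3/8 × 180000 + 1/8 × 79000 + 3/8 × 152000 = 22625 + 67500 + 9875 + 57000 = 157000

$157,000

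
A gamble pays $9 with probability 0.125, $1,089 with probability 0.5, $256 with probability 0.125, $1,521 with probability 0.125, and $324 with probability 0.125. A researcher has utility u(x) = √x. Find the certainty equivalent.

E[u] = 0.125·√9 + 0.5·√1089 + 0.125·√256 + 0.125·√1521 + 0.125·√324 = 0.125·3 + 0.5·33 + 0.125·16 + 0.125·39 + 0.125·18 = 26
CE = (26)² = 676

$676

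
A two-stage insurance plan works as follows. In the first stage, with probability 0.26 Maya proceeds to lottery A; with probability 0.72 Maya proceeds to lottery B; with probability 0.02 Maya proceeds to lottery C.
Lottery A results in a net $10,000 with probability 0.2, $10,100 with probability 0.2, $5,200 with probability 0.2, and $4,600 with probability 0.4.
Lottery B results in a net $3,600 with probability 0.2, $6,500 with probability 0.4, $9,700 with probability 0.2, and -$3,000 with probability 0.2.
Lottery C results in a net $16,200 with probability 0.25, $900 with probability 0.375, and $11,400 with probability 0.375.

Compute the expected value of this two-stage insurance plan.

EV(A) = 0.2 × 10000 + 0.2 × 10100 + 0.2 × 5200 + 0.4 × 4600 = 2000 + 2020 + 1040 + 1840 = 6900
EV(B) = 0.2 × 3600 + 0.4 × 6500 + 0.2 × 9700 + 0.2 × (-3000) = 720 + 2600 + 1940 − 600 = 4660
EV(C) = 0.25 × 16200 + 0.375 × 900 + 0.375 × 11400 = 4050 + 337.5 + 4275 = 8662.5
Overall = 0.26 × 6900 + 0.72 × 4660 + 0.02 × 8662.5 = 1794 + 3355.2 + 173.25 = 5322.45

$5,322.45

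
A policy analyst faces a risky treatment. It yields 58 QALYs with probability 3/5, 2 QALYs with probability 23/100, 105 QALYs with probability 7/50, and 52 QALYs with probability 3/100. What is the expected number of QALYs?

EV = 3/5 × 58 + 23/100 × 2 + 7/50 × 105 + 3/100 × 52 = 34.8 + 0.46 + 14.7 + 1.56 = 51.52

51.52 QALYs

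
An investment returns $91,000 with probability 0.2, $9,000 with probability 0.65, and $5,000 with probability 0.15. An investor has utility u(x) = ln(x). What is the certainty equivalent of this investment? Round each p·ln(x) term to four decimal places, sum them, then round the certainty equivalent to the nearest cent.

E[u] = 0.2·ln(91000) + 0.65·ln(9000) + 0.15·ln(5000) = 2.2837 + 5.9182 + 1.2776 = 9.4795
CE = e^9.4795 ≈ 13088.64

$13,088.64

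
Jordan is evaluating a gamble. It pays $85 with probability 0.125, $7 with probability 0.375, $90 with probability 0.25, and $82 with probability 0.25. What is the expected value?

$56.25

EV = 0.125 × 85 + 0.375 × 7 + 0.25 × 90 + 0.25 × 82 = 10.625 + 2.625 + 22.5 + 20.5 = 56.25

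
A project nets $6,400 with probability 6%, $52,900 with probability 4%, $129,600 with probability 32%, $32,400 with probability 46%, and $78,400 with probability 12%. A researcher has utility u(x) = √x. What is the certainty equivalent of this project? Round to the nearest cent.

E[u] = 0.06·√6400 + 0.04·√52900 + 0.32·√129600 + 0.46·√32400 + 0.12·√78400 = 0.06·80 + 0.04·230 + 0.32·360 + 0.46·180 + 0.12·280 = 245.6
CE = (245.6)² = 60319.36

$60,319.36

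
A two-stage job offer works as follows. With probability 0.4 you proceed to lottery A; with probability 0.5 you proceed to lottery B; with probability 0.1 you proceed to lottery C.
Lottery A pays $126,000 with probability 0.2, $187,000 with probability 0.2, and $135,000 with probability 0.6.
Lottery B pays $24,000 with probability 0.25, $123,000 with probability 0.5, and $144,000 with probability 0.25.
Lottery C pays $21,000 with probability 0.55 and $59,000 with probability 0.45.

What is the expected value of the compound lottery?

$113,000

EV(A) = 0.2 × 126000 + 0.2 × 187000 + 0.6 × 135000 = 25200 + 37400 + 81000 = 143600
EV(B) = 0.25 × 24000 + 0.5 × 123000 + 0.25 × 144000 = 6000 + 61500 + 36000 = 103500
EV(C) = 0.55 × 21000 + 0.45 × 59000 = 11550 + 26550 = 38100
Overall = 0.4 × 143600 + 0.5 × 103500 + 0.1 × 38100 = 57440 + 51750 + 3810 = 113000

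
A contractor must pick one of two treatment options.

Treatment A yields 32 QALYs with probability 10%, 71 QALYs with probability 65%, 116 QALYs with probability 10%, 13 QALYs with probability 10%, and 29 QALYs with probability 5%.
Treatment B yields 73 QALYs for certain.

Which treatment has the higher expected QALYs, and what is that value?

Treatment B (73 QALYs)

Treatment A = 0.1 × 32 + 0.65 × 71 + 0.1 × 116 + 0.1 × 13 + 0.05 × 29 = 3.2 + 46.15 + 11.6 + 1.3 + 1.45 = 63.7
Treatment B: 73 (certain)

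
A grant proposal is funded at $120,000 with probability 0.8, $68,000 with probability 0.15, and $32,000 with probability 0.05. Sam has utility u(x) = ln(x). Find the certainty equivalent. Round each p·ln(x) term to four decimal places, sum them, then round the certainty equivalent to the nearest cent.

$103,156.24

E[u] = 0.8·ln(120000) + 0.15·ln(68000) + 0.05·ln(32000) = 9.3562 + 1.6691 + 0.5187 = 11.5440
CE = e^11.5440 ≈ 103156.24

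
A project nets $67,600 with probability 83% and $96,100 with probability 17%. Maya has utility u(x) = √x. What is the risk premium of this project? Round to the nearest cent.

$352.75

E[u] = 0.83·√67600 + 0.17·√96100 = 0.83·260 + 0.17·310 = 268.5
CE = (268.5)² = 72092.25
Risk premium = EV − CE = 72445 − 72092.25 = 352.75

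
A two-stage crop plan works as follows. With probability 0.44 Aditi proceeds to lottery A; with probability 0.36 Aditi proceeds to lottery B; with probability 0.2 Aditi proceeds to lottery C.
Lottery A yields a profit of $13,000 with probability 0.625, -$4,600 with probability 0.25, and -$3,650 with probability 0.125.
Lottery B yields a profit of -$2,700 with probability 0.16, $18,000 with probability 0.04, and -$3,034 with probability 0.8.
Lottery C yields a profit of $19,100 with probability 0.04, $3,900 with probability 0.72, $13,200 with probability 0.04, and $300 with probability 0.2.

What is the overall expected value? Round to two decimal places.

EV(A) = 0.625 × 13000 + 0.25 × (-4600) + 0.125 × (-3650) = 8125 − 1150 − 456.25 = 6518.75
EV(B) = 0.16 × (-2700) + 0.04 × 18000 + 0.8 × (-3034) = -432 + 720 − 2427.2 = -2139.2
EV(C) = 0.04 × 19100 + 0.72 × 3900 + 0.04 × 13200 + 0.2 × 300 = 764 + 2808 + 528 + 60 = 4160
Overall = 0.44 × 6518.75 + 0.36 × (-2139.2) + 0.2 × 4160 = 2868.25 − 770.112 + 832 = 2930.138

$2,930.14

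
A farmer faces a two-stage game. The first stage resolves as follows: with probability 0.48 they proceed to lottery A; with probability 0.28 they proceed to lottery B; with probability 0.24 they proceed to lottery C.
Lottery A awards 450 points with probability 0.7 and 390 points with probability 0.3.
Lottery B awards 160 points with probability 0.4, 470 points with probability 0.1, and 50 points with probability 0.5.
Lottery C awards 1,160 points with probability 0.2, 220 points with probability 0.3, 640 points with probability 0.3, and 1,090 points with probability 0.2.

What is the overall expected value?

415.36 points

EV(A) = 0.7 × 450 + 0.3 × 390 = 315 + 117 = 432
EV(B) = 0.4 × 160 + 0.1 × 470 + 0.5 × 50 = 64 + 47 + 25 = 136
EV(C) = 0.2 × 1160 + 0.3 × 220 + 0.3 × 640 + 0.2 × 1090 = 232 + 66 + 192 + 218 = 708
Overall = 0.48 × 432 + 0.28 × 136 + 0.24 × 708 = 207.36 + 38.08 + 169.92 = 415.36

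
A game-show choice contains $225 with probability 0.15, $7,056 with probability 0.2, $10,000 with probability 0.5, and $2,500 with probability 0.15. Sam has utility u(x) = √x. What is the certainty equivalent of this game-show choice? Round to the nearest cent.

$5,859.90

E[u] = 0.15·√225 + 0.2·√7056 + 0.5·√10000 + 0.15·√2500 = 0.15·15 + 0.2·84 + 0.5·100 + 0.15·50 = 76.55
CE = (76.55)² = 5859.9025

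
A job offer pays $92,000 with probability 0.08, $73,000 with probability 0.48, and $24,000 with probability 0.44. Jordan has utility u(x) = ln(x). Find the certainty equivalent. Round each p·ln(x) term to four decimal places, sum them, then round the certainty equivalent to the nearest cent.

$45,583.45

E[u] = 0.08·ln(92000) + 0.48·ln(73000) + 0.44·ln(24000) = 0.9144 + 5.3751 + 4.4378 = 10.7273
CE = e^10.7273 ≈ 45583.45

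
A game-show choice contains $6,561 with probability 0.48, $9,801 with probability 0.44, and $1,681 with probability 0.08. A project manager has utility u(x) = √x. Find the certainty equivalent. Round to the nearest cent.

$7,347.92

E[u] = 0.48·√6561 + 0.44·√9801 + 0.08·√1681 = 0.48·81 + 0.44·99 + 0.08·41 = 85.72
CE = (85.72)² = 7347.9184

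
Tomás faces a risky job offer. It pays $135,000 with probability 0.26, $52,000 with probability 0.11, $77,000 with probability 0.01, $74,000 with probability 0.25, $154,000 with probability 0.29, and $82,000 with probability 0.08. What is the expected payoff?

EV = 0.26 × 135000 + 0.11 × 52000 + 0.01 × 77000 + 0.25 × 74000 + 0.29 × 154000 + 0.08 × 82000 = 35100 + 5720 + 770 + 18500 + 44660 + 6560 = 111310

$111,310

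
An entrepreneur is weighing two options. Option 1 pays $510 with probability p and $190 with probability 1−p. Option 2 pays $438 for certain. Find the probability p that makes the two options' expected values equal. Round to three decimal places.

p·510 + (1−p)·190 = 438
320p + 190 = 438
p = (438 − 190) / 320

p = 0.775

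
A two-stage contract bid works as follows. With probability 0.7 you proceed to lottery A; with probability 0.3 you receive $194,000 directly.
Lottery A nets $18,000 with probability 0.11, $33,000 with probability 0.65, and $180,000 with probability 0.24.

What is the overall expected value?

$104,841

EV(A) = 0.11 × 18000 + 0.65 × 33000 + 0.24 × 180000 = 1980 + 21450 + 43200 = 66630
Branch B: 194000 (certain)
Overall = 0.7 × 66630 + 0.3 × 194000 = 46641 + 58200 = 104841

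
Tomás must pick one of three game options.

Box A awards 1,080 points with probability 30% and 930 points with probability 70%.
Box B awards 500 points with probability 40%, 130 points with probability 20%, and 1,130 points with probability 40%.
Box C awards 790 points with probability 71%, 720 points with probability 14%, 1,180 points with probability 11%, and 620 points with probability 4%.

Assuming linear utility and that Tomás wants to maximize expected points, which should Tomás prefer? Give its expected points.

Box A (975 points)

Box A = 0.3 × 1080 + 0.7 × 930 = 324 + 651 = 975
Box B = 0.4 × 500 + 0.2 × 130 + 0.4 × 1130 = 200 + 26 + 452 = 678
Box C = 0.71 × 790 + 0.14 × 720 + 0.11 × 1180 + 0.04 × 620 = 560.9 + 100.8 + 129.8 + 24.8 = 816.3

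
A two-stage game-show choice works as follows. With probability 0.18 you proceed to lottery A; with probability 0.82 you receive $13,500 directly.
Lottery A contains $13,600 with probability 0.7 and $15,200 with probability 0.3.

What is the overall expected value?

$13,604.40

EV(A) = 0.7 × 13600 + 0.3 × 15200 = 9520 + 4560 = 14080
Branch B: 13500 (certain)
Overall = 0.18 × 14080 + 0.82 × 13500 = 2534.4 + 11070 = 13604.4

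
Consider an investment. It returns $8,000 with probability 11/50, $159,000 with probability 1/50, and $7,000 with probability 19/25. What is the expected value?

EV = 11/50 × 8000 + 1/50 × 159000 + 19/25 × 7000 = 1760 + 3180 + 5320 = 10260

$10,260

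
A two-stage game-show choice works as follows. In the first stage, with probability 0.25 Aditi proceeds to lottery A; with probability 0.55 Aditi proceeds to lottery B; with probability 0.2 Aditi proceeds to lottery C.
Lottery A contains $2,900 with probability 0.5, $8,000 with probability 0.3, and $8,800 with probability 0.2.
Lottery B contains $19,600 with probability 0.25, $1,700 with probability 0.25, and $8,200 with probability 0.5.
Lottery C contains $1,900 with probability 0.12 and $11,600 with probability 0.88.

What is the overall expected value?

EV(A) = 0.5 × 2900 + 0.3 × 8000 + 0.2 × 8800 = 1450 + 2400 + 1760 = 5610
EV(B) = 0.25 × 19600 + 0.25 × 1700 + 0.5 × 8200 = 4900 + 425 + 4100 = 9425
EV(C) = 0.12 × 1900 + 0.88 × 11600 = 228 + 10208 = 10436
Overall = 0.25 × 5610 + 0.55 × 9425 + 0.2 × 10436 = 1402.5 + 5183.75 + 2087.2 = 8673.45

$8,673.45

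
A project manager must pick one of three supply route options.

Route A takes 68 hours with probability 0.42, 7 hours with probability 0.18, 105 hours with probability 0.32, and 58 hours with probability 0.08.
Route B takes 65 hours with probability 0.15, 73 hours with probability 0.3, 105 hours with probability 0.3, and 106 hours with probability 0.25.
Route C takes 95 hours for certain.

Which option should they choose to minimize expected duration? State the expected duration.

Route A (68.06 hours)

Route A = 0.42 × 68 + 0.18 × 7 + 0.32 × 105 + 0.08 × 58 = 28.56 + 1.26 + 33.6 + 4.64 = 68.06
Route B = 0.15 × 65 + 0.3 × 73 + 0.3 × 105 + 0.25 × 106 = 9.75 + 21.9 + 31.5 + 26.5 = 89.65
Route C: 95 (certain)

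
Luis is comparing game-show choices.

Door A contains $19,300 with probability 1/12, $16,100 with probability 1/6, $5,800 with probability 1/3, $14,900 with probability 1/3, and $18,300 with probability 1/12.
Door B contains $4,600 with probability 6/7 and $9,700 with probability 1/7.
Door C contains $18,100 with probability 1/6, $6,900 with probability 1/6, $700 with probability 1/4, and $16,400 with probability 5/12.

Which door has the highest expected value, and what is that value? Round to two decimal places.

Door A = 1/12 × 19300 + 1/6 × 16100 + 1/3 × 5800 + 1/3 × 14900 + 1/12 × 18300 = 1608.3333 + 2683.3333 + 1933.3333 + 4966.6667 + 1525 = 12716.6667
Door B = 6/7 × 4600 + 1/7 × 9700 = 3942.8571 + 1385.7143 = 5328.5714
Door C = 1/6 × 18100 + 1/6 × 6900 + 1/4 × 700 + 5/12 × 16400 = 3016.6667 + 1150 + 175 + 6833.3333 = 11175

Door A ($12,716.67)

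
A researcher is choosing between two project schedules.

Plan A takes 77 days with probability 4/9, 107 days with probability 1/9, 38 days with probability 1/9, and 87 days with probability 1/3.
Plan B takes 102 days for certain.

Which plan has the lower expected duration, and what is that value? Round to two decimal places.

Plan A = 4/9 × 77 + 1/9 × 107 + 1/9 × 38 + 1/3 × 87 = 34.2222 + 11.8889 + 4.2222 + 29 = 79.3333
Plan B: 102 (certain)

Plan A (79.33 days)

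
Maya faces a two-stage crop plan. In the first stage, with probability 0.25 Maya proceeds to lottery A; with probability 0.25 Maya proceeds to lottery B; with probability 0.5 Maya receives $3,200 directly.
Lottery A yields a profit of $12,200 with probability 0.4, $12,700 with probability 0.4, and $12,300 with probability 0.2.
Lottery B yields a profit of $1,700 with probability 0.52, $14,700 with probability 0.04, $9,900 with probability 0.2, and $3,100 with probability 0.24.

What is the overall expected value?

$5,754

EV(A) = 0.4 × 12200 + 0.4 × 12700 + 0.2 × 12300 = 4880 + 5080 + 2460 = 12420
EV(B) = 0.52 × 1700 + 0.04 × 14700 + 0.2 × 9900 + 0.24 × 3100 = 884 + 588 + 1980 + 744 = 4196
Branch C: 3200 (certain)
Overall = 0.25 × 12420 + 0.25 × 4196 + 0.5 × 3200 = 3105 + 1049 + 1600 = 5754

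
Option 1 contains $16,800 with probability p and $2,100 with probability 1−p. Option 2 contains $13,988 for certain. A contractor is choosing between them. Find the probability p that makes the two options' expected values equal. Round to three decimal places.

p·16800 + (1−p)·2100 = 13988
14700p + 2100 = 13988
p = (13988 − 2100) / 14700

p = 0.809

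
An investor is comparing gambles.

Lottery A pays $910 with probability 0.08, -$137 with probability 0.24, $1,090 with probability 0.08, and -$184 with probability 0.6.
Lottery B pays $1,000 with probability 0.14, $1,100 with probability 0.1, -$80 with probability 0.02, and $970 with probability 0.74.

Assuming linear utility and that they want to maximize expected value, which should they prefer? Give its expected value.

Lottery B ($966.20)

Lottery A = 0.08 × 910 + 0.24 × (-137) + 0.08 × 1090 + 0.6 × (-184) = 72.8 − 32.88 + 87.2 − 110.4 = 16.72
Lottery B = 0.14 × 1000 + 0.1 × 1100 + 0.02 × (-80) + 0.74 × 970 = 140 + 110 − 1.6 + 717.8 = 966.2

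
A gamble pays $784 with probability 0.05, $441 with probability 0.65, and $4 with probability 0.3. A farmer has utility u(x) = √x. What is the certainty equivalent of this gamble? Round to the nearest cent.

$244.92

E[u] = 0.05·√784 + 0.65·√441 + 0.3·√4 = 0.05·28 + 0.65·21 + 0.3·2 = 15.65
CE = (15.65)² = 244.9225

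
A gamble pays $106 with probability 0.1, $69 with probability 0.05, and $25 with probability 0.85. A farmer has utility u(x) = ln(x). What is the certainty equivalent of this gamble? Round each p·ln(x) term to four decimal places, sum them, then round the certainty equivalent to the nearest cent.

E[u] = 0.1·ln(106) + 0.05·ln(69) + 0.85·ln(25) = 0.4663 + 0.2117 + 2.7360 = 3.4140
CE = e^3.4140 ≈ 30.39

$30.39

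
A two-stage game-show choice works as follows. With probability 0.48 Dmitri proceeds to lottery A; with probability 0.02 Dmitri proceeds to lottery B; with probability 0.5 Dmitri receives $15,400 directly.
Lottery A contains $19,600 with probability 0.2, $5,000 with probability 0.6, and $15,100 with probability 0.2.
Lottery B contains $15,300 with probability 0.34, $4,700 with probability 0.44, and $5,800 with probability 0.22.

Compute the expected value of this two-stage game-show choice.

EV(A) = 0.2 × 19600 + 0.6 × 5000 + 0.2 × 15100 = 3920 + 3000 + 3020 = 9940
EV(B) = 0.34 × 15300 + 0.44 × 4700 + 0.22 × 5800 = 5202 + 2068 + 1276 = 8546
Branch C: 15400 (certain)
Overall = 0.48 × 9940 + 0.02 × 8546 + 0.5 × 15400 = 4771.2 + 170.92 + 7700 = 12642.12

$12,642.12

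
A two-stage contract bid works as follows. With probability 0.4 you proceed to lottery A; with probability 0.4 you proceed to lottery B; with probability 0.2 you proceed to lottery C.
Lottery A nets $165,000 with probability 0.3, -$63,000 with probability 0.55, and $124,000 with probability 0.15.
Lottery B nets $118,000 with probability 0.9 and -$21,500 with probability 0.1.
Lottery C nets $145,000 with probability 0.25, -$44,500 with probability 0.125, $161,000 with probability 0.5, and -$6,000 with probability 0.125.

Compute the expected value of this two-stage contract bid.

$77,087.50

EV(A) = 0.3 × 165000 + 0.55 × (-63000) + 0.15 × 124000 = 49500 − 34650 + 18600 = 33450
EV(B) = 0.9 × 118000 + 0.1 × (-21500) = 106200 − 2150 = 104050
EV(C) = 0.25 × 145000 + 0.125 × (-44500) + 0.5 × 161000 + 0.125 × (-6000) = 36250 − 5562.5 + 80500 − 750 = 110437.5
Overall = 0.4 × 33450 + 0.4 × 104050 + 0.2 × 110437.5 = 13380 + 41620 + 22087.5 = 77087.5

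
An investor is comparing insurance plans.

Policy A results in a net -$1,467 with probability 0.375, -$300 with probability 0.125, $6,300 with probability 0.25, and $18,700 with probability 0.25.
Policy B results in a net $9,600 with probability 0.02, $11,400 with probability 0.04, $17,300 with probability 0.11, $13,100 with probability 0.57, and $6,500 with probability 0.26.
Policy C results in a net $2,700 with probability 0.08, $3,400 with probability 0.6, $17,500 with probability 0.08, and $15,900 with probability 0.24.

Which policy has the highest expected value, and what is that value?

Policy B ($11,708)

Policy A = 0.375 × (-1467) + 0.125 × (-300) + 0.25 × 6300 + 0.25 × 18700 = -550.125 − 37.5 + 1575 + 4675 = 5662.375
Policy B = 0.02 × 9600 + 0.04 × 11400 + 0.11 × 17300 + 0.57 × 13100 + 0.26 × 6500 = 192 + 456 + 1903 + 7467 + 1690 = 11708
Policy C = 0.08 × 2700 + 0.6 × 3400 + 0.08 × 17500 + 0.24 × 15900 = 216 + 2040 + 1400 + 3816 = 7472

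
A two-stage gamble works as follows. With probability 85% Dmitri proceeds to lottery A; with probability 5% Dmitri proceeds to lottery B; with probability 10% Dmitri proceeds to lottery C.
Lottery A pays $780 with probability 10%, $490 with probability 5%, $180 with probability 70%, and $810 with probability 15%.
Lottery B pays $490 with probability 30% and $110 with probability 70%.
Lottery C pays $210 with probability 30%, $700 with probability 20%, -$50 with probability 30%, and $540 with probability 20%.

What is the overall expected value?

EV(A) = 0.1 × 780 + 0.05 × 490 + 0.7 × 180 + 0.15 × 810 = 78 + 24.5 + 126 + 121.5 = 350
EV(B) = 0.3 × 490 + 0.7 × 110 = 147 + 77 = 224
EV(C) = 0.3 × 210 + 0.2 × 700 + 0.3 × (-50) + 0.2 × 540 = 63 + 140 − 15 + 108 = 296
Overall = 0.85 × 350 + 0.05 × 224 + 0.1 × 296 = 297.5 + 11.2 + 29.6 = 338.3

$338.30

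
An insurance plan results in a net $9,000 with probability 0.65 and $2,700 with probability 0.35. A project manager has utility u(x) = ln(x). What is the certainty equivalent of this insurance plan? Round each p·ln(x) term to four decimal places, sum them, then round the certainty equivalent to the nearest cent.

E[u] = 0.65·ln(9000) + 0.35·ln(2700) = 5.9182 + 2.7654 = 8.6836
CE = e^8.6836 ≈ 5905.27

$5,905.27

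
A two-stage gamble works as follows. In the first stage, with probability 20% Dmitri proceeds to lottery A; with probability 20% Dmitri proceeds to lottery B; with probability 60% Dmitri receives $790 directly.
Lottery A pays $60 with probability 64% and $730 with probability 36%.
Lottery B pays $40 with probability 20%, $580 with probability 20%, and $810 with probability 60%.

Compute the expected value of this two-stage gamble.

EV(A) = 0.64 × 60 + 0.36 × 730 = 38.4 + 262.8 = 301.2
EV(B) = 0.2 × 40 + 0.2 × 580 + 0.6 × 810 = 8 + 116 + 486 = 610
Branch C: 790 (certain)
Overall = 0.2 × 301.2 + 0.2 × 610 + 0.6 × 790 = 60.24 + 122 + 474 = 656.24

$656.24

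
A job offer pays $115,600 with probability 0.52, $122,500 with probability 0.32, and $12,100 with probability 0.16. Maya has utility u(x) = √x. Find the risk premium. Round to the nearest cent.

$7,367.04

E[u] = 0.52·√115600 + 0.32·√122500 + 0.16·√12100 = 0.52·340 + 0.32·350 + 0.16·110 = 306.4
CE = (306.4)² = 93880.96
Risk premium = EV − CE = 101248 − 93880.96 = 7367.04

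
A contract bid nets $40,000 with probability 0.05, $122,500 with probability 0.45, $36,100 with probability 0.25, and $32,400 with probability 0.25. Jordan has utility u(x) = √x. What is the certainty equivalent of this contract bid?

E[u] = 0.05·√40000 + 0.45·√122500 + 0.25·√36100 + 0.25·√32400 = 0.05·200 + 0.45·350 + 0.25·190 + 0.25·180 = 260
CE = (260)² = 67600

$67,600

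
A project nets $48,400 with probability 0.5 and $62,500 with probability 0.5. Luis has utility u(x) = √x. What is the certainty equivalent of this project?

E[u] = 0.5·√48400 + 0.5·√62500 = 0.5·220 + 0.5·250 = 235
CE = (235)² = 55225

$55,225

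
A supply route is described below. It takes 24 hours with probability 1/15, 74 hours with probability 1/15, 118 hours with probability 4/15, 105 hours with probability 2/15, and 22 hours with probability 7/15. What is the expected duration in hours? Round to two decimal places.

EV = 1/15 × 24 + 1/15 × 74 + 4/15 × 118 + 2/15 × 105 + 7/15 × 22 = 1.6 + 4.9333 + 31.4667 + 14 + 10.2667 = 62.2667

62.27 hours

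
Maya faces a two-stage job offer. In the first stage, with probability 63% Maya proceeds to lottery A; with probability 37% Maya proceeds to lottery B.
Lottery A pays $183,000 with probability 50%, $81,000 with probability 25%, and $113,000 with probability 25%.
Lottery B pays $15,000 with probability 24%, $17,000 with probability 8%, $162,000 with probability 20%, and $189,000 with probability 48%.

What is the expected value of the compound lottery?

$135,589.60

EV(A) = 0.5 × 183000 + 0.25 × 81000 + 0.25 × 113000 = 91500 + 20250 + 28250 = 140000
EV(B) = 0.24 × 15000 + 0.08 × 17000 + 0.2 × 162000 + 0.48 × 189000 = 3600 + 1360 + 32400 + 90720 = 128080
Overall = 0.63 × 140000 + 0.37 × 128080 = 88200 + 47389.6 = 135589.6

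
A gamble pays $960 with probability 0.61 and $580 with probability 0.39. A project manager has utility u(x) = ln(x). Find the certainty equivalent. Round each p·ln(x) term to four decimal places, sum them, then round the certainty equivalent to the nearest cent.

$788.71

E[u] = 0.61·ln(960) + 0.39·ln(580) = 4.1888 + 2.4816 = 6.6704
CE = e^6.6704 ≈ 788.71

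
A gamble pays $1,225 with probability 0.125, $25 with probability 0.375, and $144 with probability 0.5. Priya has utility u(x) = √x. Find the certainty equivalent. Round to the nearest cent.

$150.06

E[u] = 0.125·√1225 + 0.375·√25 + 0.5·√144 = 0.125·35 + 0.375·5 + 0.5·12 = 12.25
CE = (12.25)² = 150.0625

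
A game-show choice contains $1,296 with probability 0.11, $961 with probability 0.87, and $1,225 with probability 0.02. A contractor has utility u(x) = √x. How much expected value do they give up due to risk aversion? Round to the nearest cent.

$2.67

E[u] = 0.11·√1296 + 0.87·√961 + 0.02·√1225 = 0.11·36 + 0.87·31 + 0.02·35 = 31.63
CE = (31.63)² = 1000.4569
Risk premium = EV − CE = 1003.13 − 1000.4569 = 2.6731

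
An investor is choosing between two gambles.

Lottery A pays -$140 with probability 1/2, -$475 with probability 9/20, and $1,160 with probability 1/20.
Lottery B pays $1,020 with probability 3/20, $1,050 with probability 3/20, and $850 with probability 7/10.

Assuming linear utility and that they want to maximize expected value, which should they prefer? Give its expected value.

Lottery B ($905.50)

Lottery A = 1/2 × (-140) + 9/20 × (-475) + 1/20 × 1160 = -70 − 213.75 + 58 = -225.75
Lottery B = 3/20 × 1020 + 3/20 × 1050 + 7/10 × 850 = 153 + 157.5 + 595 = 905.5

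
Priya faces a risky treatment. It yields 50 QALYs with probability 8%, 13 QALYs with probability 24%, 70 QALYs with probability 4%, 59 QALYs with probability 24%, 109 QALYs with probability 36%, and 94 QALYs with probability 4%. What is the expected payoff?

EV = 0.08 × 50 + 0.24 × 13 + 0.04 × 70 + 0.24 × 59 + 0.36 × 109 + 0.04 × 94 = 4 + 3.12 + 2.8 + 14.16 + 39.24 + 3.76 = 67.08

67.08 QALYs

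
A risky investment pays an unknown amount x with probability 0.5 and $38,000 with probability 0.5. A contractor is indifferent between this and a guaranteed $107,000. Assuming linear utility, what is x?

x = $176,000

0.5·x + 0.5·38000 = 107000
0.5·x = 107000 − 19000 = 88000
x = 88000 / 0.5 = 176000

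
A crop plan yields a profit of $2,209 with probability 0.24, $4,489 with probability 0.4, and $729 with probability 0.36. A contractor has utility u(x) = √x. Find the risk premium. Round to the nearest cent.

E[u] = 0.24·√2209 + 0.4·√4489 + 0.36·√729 = 0.24·47 + 0.4·67 + 0.36·27 = 47.8
CE = (47.8)² = 2284.84
Risk premium = EV − CE = 2588.2 − 2284.84 = 303.36

$303.36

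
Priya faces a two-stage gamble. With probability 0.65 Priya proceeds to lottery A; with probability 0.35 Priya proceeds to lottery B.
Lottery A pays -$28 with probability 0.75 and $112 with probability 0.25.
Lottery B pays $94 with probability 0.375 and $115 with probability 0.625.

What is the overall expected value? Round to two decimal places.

$42.04

EV(A) = 0.75 × (-28) + 0.25 × 112 = -21 + 28 = 7
EV(B) = 0.375 × 94 + 0.625 × 115 = 35.25 + 71.875 = 107.125
Overall = 0.65 × 7 + 0.35 × 107.125 = 4.55 + 37.49375 = 42.04375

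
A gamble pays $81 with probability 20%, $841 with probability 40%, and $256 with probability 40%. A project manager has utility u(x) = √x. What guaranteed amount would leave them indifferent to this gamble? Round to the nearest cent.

$392.04

E[u] = 0.2·√81 + 0.4·√841 + 0.4·√256 = 0.2·9 + 0.4·29 + 0.4·16 = 19.8
CE = (19.8)² = 392.04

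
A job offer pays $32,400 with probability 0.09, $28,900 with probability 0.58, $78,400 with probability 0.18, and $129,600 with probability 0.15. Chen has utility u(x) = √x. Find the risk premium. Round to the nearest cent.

E[u] = 0.09·√32400 + 0.58·√28900 + 0.18·√78400 + 0.15·√129600 = 0.09·180 + 0.58·170 + 0.18·280 + 0.15·360 = 219.2
CE = (219.2)² = 48048.64
Risk premium = EV − CE = 53230 − 48048.64 = 5181.36

$5,181.36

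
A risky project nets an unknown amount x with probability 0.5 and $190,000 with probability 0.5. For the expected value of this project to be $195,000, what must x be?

0.5·x + 0.5·190000 = 195000
0.5·x = 195000 − 95000 = 100000
x = 100000 / 0.5 = 200000

x = $200,000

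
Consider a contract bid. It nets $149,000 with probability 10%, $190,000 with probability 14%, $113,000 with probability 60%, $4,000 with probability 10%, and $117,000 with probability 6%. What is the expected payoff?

EV = 0.1 × 149000 + 0.14 × 190000 + 0.6 × 113000 + 0.1 × 4000 + 0.06 × 117000 = 14900 + 26600 + 67800 + 400 + 7020 = 116720

$116,720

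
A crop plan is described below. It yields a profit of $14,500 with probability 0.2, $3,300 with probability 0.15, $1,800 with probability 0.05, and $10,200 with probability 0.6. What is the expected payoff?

$9,605

EV = 0.2 × 14500 + 0.15 × 3300 + 0.05 × 1800 + 0.6 × 10200 = 2900 + 495 + 90 + 6120 = 9605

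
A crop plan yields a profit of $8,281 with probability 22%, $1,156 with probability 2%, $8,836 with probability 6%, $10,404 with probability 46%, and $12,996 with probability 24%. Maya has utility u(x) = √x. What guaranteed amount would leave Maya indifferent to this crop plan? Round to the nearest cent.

$10,124.38

E[u] = 0.22·√8281 + 0.02·√1156 + 0.06·√8836 + 0.46·√10404 + 0.24·√12996 = 0.22·91 + 0.02·34 + 0.06·94 + 0.46·102 + 0.24·114 = 100.62
CE = (100.62)² = 10124.3844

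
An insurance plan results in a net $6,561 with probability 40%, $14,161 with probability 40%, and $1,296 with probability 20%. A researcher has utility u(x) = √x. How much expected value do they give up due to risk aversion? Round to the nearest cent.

E[u] = 0.4·√6561 + 0.4·√14161 + 0.2·√1296 = 0.4·81 + 0.4·119 + 0.2·36 = 87.2
CE = (87.2)² = 7603.84
Risk premium = EV − CE = 8548 − 7603.84 = 944.16

$944.16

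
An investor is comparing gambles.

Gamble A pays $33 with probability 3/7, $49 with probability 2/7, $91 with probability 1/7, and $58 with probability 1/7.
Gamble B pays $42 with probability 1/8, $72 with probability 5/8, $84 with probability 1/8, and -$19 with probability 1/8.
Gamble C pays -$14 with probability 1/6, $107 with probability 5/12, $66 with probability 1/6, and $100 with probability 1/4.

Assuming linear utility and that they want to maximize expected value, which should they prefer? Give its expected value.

Gamble A = 3/7 × 33 + 2/7 × 49 + 1/7 × 91 + 1/7 × 58 = 14.1429 + 14 + 13 + 8.2857 = 49.4286
Gamble B = 1/8 × 42 + 5/8 × 72 + 1/8 × 84 + 1/8 × (-19) = 5.25 + 45 + 10.5 − 2.375 = 58.375
Gamble C = 1/6 × (-14) + 5/12 × 107 + 1/6 × 66 + 1/4 × 100 = -2.3333 + 44.5833 + 11 + 25 = 78.25

Gamble C ($78.25)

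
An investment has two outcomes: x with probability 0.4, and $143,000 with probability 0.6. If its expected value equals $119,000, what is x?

0.4·x + 0.6·143000 = 119000
0.4·x = 119000 − 85800 = 33200
x = 33200 / 0.4 = 83000

x = $83,000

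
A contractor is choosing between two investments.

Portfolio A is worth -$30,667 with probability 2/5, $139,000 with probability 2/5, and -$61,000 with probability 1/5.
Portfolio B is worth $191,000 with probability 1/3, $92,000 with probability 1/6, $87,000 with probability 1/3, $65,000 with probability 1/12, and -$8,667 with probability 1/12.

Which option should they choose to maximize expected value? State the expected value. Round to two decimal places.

Portfolio B ($112,694.42)

Portfolio A = 2/5 × (-30667) + 2/5 × 139000 + 1/5 × (-61000) = -12266.8 + 55600 − 12200 = 31133.2
Portfolio B = 1/3 × 191000 + 1/6 × 92000 + 1/3 × 87000 + 1/12 × 65000 + 1/12 × (-8667) = 63666.6667 + 15333.3333 + 29000 + 5416.6667 − 722.25 = 112694.4167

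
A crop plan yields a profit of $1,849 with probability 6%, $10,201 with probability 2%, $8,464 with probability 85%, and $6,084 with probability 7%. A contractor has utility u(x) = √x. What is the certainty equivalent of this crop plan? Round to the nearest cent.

$7,789.83

E[u] = 0.06·√1849 + 0.02·√10201 + 0.85·√8464 + 0.07·√6084 = 0.06·43 + 0.02·101 + 0.85·92 + 0.07·78 = 88.26
CE = (88.26)² = 7789.8276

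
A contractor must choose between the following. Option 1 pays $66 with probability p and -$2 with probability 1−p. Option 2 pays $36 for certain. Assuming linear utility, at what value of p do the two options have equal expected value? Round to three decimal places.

p = 0.559

p·66 + (1−p)·(-2) = 36
68p − 2 = 36
p = (36 + 2) / 68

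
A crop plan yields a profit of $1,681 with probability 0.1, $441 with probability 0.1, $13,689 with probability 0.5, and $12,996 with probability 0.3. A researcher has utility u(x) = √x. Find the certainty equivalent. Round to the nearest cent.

E[u] = 0.1·√1681 + 0.1·√441 + 0.5·√13689 + 0.3·√12996 = 0.1·41 + 0.1·21 + 0.5·117 + 0.3·114 = 98.9
CE = (98.9)² = 9781.21

$9,781.21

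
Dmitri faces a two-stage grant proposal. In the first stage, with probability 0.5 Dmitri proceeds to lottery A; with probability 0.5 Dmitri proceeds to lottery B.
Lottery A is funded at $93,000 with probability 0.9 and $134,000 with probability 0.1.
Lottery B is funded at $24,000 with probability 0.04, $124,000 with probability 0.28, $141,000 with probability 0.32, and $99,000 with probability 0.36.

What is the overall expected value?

$106,770

EV(A) = 0.9 × 93000 + 0.1 × 134000 = 83700 + 13400 = 97100
EV(B) = 0.04 × 24000 + 0.28 × 124000 + 0.32 × 141000 + 0.36 × 99000 = 960 + 34720 + 45120 + 35640 = 116440
Overall = 0.5 × 97100 + 0.5 × 116440 = 48550 + 58220 = 106770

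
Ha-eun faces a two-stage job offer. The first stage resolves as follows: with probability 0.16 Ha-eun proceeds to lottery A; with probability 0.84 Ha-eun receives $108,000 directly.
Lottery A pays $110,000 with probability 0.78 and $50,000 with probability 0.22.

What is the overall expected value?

EV(A) = 0.78 × 110000 + 0.22 × 50000 = 85800 + 11000 = 96800
Branch B: 108000 (certain)
Overall = 0.16 × 96800 + 0.84 × 108000 = 15488 + 90720 = 106208

$106,208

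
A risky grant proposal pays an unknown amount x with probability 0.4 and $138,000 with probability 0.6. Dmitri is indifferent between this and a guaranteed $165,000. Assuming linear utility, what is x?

x = $205,500

0.4·x + 0.6·138000 = 165000
0.4·x = 165000 − 82800 = 82200
x = 82200 / 0.4 = 205500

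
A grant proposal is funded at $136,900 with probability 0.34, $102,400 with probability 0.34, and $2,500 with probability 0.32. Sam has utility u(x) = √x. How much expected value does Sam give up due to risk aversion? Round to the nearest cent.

E[u] = 0.34·√136900 + 0.34·√102400 + 0.32·√2500 = 0.34·370 + 0.34·320 + 0.32·50 = 250.6
CE = (250.6)² = 62800.36
Risk premium = EV − CE = 82162 − 62800.36 = 19361.64

$19,361.64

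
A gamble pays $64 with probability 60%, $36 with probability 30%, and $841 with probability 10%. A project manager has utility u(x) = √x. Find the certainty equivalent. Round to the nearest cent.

$90.25

E[u] = 0.6·√64 + 0.3·√36 + 0.1·√841 = 0.6·8 + 0.3·6 + 0.1·29 = 9.5
CE = (9.5)² = 90.25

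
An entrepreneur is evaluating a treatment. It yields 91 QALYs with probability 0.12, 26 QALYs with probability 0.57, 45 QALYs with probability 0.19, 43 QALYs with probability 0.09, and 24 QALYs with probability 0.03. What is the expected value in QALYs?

EV = 0.12 × 91 + 0.57 × 26 + 0.19 × 45 + 0.09 × 43 + 0.03 × 24 = 10.92 + 14.82 + 8.55 + 3.87 + 0.72 = 38.88

38.88 QALYs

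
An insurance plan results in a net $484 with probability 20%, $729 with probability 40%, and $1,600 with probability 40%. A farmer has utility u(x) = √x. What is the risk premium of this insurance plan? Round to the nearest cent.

E[u] = 0.2·√484 + 0.4·√729 + 0.4·√1600 = 0.2·22 + 0.4·27 + 0.4·40 = 31.2
CE = (31.2)² = 973.44
Risk premium = EV − CE = 1028.4 − 973.44 = 54.96

$54.96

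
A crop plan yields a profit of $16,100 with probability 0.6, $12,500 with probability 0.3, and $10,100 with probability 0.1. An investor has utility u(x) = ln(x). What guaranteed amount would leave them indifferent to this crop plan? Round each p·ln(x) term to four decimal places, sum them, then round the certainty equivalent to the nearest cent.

E[u] = 0.6·ln(16100) + 0.3·ln(12500) + 0.1·ln(10100) = 5.8119 + 2.8300 + 0.9220 = 9.5639
CE = e^9.5639 ≈ 14241.28

$14,241.28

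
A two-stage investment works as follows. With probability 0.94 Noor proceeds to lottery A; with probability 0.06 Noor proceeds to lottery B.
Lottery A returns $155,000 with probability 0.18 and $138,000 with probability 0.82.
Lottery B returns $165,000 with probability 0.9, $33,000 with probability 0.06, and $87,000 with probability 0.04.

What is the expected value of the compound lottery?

EV(A) = 0.18 × 155000 + 0.82 × 138000 = 27900 + 113160 = 141060
EV(B) = 0.9 × 165000 + 0.06 × 33000 + 0.04 × 87000 = 148500 + 1980 + 3480 = 153960
Overall = 0.94 × 141060 + 0.06 × 153960 = 132596.4 + 9237.6 = 141834

$141,834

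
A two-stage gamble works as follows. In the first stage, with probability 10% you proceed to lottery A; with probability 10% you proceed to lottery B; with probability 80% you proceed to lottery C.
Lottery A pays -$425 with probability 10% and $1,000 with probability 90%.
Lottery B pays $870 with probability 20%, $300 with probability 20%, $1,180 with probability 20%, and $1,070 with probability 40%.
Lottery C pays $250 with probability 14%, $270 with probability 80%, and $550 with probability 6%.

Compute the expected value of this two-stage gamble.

$402.75

EV(A) = 0.1 × (-425) + 0.9 × 1000 = -42.5 + 900 = 857.5
EV(B) = 0.2 × 870 + 0.2 × 300 + 0.2 × 1180 + 0.4 × 1070 = 174 + 60 + 236 + 428 = 898
EV(C) = 0.14 × 250 + 0.8 × 270 + 0.06 × 550 = 35 + 216 + 33 = 284
Overall = 0.1 × 857.5 + 0.1 × 898 + 0.8 × 284 = 85.75 + 89.8 + 227.2 = 402.75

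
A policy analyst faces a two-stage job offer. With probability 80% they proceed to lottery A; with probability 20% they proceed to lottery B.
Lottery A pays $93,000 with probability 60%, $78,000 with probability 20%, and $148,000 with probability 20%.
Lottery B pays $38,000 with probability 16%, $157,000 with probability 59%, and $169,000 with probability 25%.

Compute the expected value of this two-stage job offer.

$108,992

EV(A) = 0.6 × 93000 + 0.2 × 78000 + 0.2 × 148000 = 55800 + 15600 + 29600 = 101000
EV(B) = 0.16 × 38000 + 0.59 × 157000 + 0.25 × 169000 = 6080 + 92630 + 42250 = 140960
Overall = 0.8 × 101000 + 0.2 × 140960 = 80800 + 28192 = 108992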